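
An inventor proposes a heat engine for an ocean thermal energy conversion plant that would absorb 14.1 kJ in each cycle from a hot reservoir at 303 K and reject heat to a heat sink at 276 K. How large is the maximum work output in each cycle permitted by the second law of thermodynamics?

W_max ≈ 1.26 kJ

By the Carnot theorem, η_max = 1 − T_C/T_H = 1 − 276.00/303.00 = 0.0891.
W_max = η_max · Q_H = 0.0891 × 14.1 = 1.26 kJ.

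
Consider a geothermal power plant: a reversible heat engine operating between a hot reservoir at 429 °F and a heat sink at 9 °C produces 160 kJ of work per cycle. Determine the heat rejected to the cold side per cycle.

T_H = 429 °F → (429 − 32) × 5/9 = 220.56 °C = 493.71 K.
T_C = 9 °C → 9 + 273.15 = 282.15 K.
η_rev = 1 − T_C/T_H = 1 − 282.15/493.71 = 0.4285.
Since Q_C/Q_H = T_C/T_H and Q_H = W/η, Q_C = W·T_C/(T_H − T_C) = 160 × 282.15/211.56 = 213 kJ.

Q_C ≈ 213 kJ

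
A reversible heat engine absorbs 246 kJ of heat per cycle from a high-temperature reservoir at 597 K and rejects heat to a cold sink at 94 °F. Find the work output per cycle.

T_C = 94 °F → (94 − 32) × 5/9 = 34.44 °C = 307.59 K.
For a reversible engine, η = 1 − T_C/T_H = 1 − 307.59/597.00 = 0.4848.
W = η·Q_H = 0.4848 × 246 = 119 kJ.

W ≈ 119 kJ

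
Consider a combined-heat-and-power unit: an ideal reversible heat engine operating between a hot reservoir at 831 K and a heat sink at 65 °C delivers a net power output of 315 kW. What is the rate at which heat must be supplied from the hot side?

T_C = 65 °C → 65 + 273.15 = 338.15 K.
For a reversible engine, η = 1 − T_C/T_H = 1 − 338.15/831.00 = 0.5931.
Q_H = W/η = 315/0.5931 = 531.1 kW.

Q̇_H ≈ 531.1 kW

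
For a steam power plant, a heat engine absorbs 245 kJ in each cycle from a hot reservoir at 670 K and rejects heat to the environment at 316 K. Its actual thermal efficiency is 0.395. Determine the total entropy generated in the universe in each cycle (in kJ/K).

ΔS_univ ≈ 0.103 kJ/K

W = η·Q_H = 0.395 × 245 = 96.78 kJ, so Q_C = Q_H − W = 148.2 kJ.
Reservoir entropy changes: ΔS_H = −Q_H/T_H = −245/670.00 = -0.3657 kJ/K and ΔS_C = +Q_C/T_C = 148.2/316.00 = 0.4691 kJ/K.
ΔS_univ = −Q_H/T_H + Q_C/T_C = 0.103 kJ/K (> 0, since η = 0.395 < η_Carnot = 0.528).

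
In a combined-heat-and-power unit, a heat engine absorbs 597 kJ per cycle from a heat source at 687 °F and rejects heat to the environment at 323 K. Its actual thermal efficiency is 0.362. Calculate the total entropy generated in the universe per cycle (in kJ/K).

ΔS_univ ≈ 0.2421 kJ/K

T_H = 687 °F → (687 − 32) × 5/9 = 363.89 °C = 637.04 K.
W = η·Q_H = 0.362 × 597 = 216.1 kJ, so Q_C = Q_H − W = 380.9 kJ.
Entropy balance on the reservoirs: −Q_H/T_H = -0.9371 kJ/K, +Q_C/T_C = 1.179 kJ/K.
ΔS_univ = −Q_H/T_H + Q_C/T_C = 0.2421 kJ/K (> 0, since η = 0.362 < η_Carnot = 0.493).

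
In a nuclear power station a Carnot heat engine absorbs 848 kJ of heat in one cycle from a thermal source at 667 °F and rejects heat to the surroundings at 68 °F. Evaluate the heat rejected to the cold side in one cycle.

Q_C ≈ 397 kJ

T_H = 667 °F → (667 − 32) × 5/9 = 352.78 °C = 625.93 K.
T_C = 68 °F → (68 − 32) × 5/9 = 20.00 °C = 293.15 K.
For a reversible engine, η = 1 − T_C/T_H = 1 − 293.15/625.93 = 0.5317.
For a reversible cycle Q_C/Q_H = T_C/T_H, so Q_C = 848 × 293.15/625.93 = 397 kJ.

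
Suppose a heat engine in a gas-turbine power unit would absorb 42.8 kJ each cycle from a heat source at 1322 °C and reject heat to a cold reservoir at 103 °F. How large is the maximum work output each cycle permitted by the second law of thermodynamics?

T_H = 1322 °C → 1322 + 273.15 = 1595.15 K.
T_C = 103 °F → (103 − 32) × 5/9 = 39.44 °C = 312.59 K.
No engine can exceed the Carnot limit: η_max = 1 − T_C/T_H = 1 − 312.59/1595.15 = 0.8040.
W_max = η_max · Q_H = 0.8040 × 42.8 = 34.4 kJ.

W_max ≈ 34.4 kJ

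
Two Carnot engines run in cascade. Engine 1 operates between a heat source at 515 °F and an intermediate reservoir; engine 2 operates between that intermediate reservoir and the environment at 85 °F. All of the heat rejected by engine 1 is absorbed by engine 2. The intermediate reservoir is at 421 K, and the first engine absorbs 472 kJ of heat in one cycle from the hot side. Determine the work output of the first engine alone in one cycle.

T_H = 515 °F → (515 − 32) × 5/9 = 268.33 °C = 541.48 K.
T_C = 85 °F → (85 − 32) × 5/9 = 29.44 °C = 302.59 K.
First-stage efficiency η₁ = 1 − T_m/T_H = 1 − 421.00/541.48 = 0.2225.
W₁ = η₁·Q_H = 0.2225 × 472 = 105.0 kJ.

W₁ ≈ 105.0 kJ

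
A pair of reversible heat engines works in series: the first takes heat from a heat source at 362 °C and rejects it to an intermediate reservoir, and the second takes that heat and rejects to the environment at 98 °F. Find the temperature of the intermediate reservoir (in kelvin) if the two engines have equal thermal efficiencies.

T_H = 362 °C → 362 + 273.15 = 635.15 K.
T_C = 98 °F → (98 − 32) × 5/9 = 36.67 °C = 309.82 K.
Equal efficiencies require 1 − T_m/T_H = 1 − T_C/T_m, i.e. T_m/T_H = T_C/T_m, so T_m = √(T_H·T_C) = √(635.15 × 309.82) = 443.6 K.

T_m ≈ 443.6 K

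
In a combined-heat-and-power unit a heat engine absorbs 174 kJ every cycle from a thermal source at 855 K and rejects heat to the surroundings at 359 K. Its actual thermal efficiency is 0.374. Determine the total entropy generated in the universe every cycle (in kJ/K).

W = η·Q_H = 0.374 × 174 = 65.08 kJ, so Q_C = Q_H − W = 108.9 kJ.
The hot reservoir loses entropy Q_H/T_H = 174/855.00 = 0.2035 kJ/K; the cold reservoir gains Q_C/T_C = 108.9/359.00 = 0.3034 kJ/K.
ΔS_univ = −Q_H/T_H + Q_C/T_C = 0.09990 kJ/K (> 0, since η = 0.374 < η_Carnot = 0.580).

ΔS_univ ≈ 0.09990 kJ/K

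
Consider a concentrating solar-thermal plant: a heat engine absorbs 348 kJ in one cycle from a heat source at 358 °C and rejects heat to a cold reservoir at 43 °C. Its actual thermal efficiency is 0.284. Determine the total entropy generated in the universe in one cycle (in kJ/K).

ΔS_univ ≈ 0.237 kJ/K

T_H = 358 °C → 358 + 273.15 = 631.15 K.
T_C = 43 °C → 43 + 273.15 = 316.15 K.
W = η·Q_H = 0.284 × 348 = 98.83 kJ, so Q_C = Q_H − W = 249.2 kJ.
Entropy balance on the reservoirs: −Q_H/T_H = -0.5514 kJ/K, +Q_C/T_C = 0.7881 kJ/K.
ΔS_univ = −Q_H/T_H + Q_C/T_C = 0.237 kJ/K (> 0, since η = 0.284 < η_Carnot = 0.499).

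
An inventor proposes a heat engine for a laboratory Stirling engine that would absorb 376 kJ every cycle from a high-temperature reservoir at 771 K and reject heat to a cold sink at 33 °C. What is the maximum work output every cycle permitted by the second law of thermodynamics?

W_max ≈ 227 kJ

T_C = 33 °C → 33 + 273.15 = 306.15 K.
No engine can exceed the Carnot limit: η_max = 1 − T_C/T_H = 1 − 306.15/771.00 = 0.6029.
W_max = η_max · Q_H = 0.6029 × 376 = 227 kJ.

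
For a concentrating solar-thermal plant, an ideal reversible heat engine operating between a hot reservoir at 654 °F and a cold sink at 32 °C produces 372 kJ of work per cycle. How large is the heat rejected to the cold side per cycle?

Q_C ≈ 362.0 kJ

T_H = 654 °F → (654 − 32) × 5/9 = 345.56 °C = 618.71 K.
T_C = 32 °C → 32 + 273.15 = 305.15 K.
For a reversible engine, η = 1 − T_C/T_H = 1 − 305.15/618.71 = 0.5068.
Since Q_C/Q_H = T_C/T_H and Q_H = W/η, Q_C = W·T_C/(T_H − T_C) = 372 × 305.15/313.56 = 362.0 kJ.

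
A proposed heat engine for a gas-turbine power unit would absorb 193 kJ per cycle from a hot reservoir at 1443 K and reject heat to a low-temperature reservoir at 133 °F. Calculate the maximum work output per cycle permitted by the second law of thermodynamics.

W_max ≈ 149 kJ

T_C = 133 °F → (133 − 32) × 5/9 = 56.11 °C = 329.26 K.
The upper bound on efficiency is η_max = 1 − T_C/T_H = 1 − 329.26/1443.00 = 0.7718.
W_max = η_max · Q_H = 0.7718 × 193 = 149 kJ.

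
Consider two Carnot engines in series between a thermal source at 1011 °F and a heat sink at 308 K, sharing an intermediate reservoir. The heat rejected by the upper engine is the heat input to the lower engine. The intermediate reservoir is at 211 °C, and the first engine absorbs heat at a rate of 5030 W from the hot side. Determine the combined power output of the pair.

T_H = 1011 °F → (1011 − 32) × 5/9 = 543.89 °C = 817.04 K.
Two reversible stages in series are equivalent to a single Carnot engine between T_H and T_C, so η_total = 1 − T_C/T_H = 1 − 308.00/817.04 = 0.6230.
W_total = η_total · Q_H = 0.6230 × 5030 = 3130 W.

Ẇ_total ≈ 3130 W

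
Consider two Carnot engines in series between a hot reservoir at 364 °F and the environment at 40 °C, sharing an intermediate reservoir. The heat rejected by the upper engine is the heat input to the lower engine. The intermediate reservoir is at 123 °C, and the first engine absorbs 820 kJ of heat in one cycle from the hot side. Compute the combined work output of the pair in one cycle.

W_total ≈ 259 kJ

T_H = 364 °F → (364 − 32) × 5/9 = 184.44 °C = 457.59 K.
T_C = 40 °C → 40 + 273.15 = 313.15 K.
Two reversible stages in series are equivalent to a single Carnot engine between T_H and T_C, so η_total = 1 − T_C/T_H = 1 − 313.15/457.59 = 0.3157.
W_total = η_total · Q_H = 0.3157 × 820 = 259 kJ.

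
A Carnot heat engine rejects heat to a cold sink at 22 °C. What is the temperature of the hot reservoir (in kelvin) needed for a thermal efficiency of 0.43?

T_C = 22 °C → 22 + 273.15 = 295.15 K.
From η = 1 − T_C/T_H, solving for T_H gives T_H = T_C/(1 − η) = 295.15/(1 − 0.43) = 518 K.

T_H ≈ 518 K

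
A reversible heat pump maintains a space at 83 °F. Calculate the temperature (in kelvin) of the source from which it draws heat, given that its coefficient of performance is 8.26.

T_C ≈ 265.0 K

T_H = 83 °F → (83 − 32) × 5/9 = 28.33 °C = 301.48 K.
COP_HP = T_H/(T_H − T_C) ⇒ T_C = T_H·(COP_HP − 1)/COP_HP = 301.48 × (8.26 − 1)/8.26 = 265.0 K.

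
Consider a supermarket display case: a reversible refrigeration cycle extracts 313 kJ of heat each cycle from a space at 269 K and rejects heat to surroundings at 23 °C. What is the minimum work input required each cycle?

W_in ≈ 31.6 kJ

T_H = 23 °C → 23 + 273.15 = 296.15 K.
The reversible coefficient of performance is COP_R = T_C/(T_H − T_C) = 269.00/27.15 = 9.9079.
W = Q_C/COP_R = 313/9.9079 = 31.6 kJ.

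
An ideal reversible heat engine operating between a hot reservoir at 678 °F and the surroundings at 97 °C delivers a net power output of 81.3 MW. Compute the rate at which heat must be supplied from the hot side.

T_H = 678 °F → (678 − 32) × 5/9 = 358.89 °C = 632.04 K.
T_C = 97 °C → 97 + 273.15 = 370.15 K.
For a reversible engine, η = 1 − T_C/T_H = 1 − 370.15/632.04 = 0.4144.
Q_H = W/η = 81.3/0.4144 = 196 MW.

Q̇_H ≈ 196 MW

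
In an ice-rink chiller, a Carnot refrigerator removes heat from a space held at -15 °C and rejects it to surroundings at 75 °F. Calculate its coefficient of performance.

COP_R ≈ 6.638

T_H = 75 °F → (75 − 32) × 5/9 = 23.89 °C = 297.04 K.
T_C = -15 °C → -15 + 273.15 = 258.15 K.
COP_R = T_C/(T_H − T_C) = 258.15/(297.04 − 258.15) = 6.638.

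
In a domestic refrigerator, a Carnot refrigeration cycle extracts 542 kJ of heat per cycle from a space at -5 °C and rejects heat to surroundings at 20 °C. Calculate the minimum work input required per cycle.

W_in ≈ 50.53 kJ

T_H = 20 °C → 20 + 273.15 = 293.15 K.
T_C = -5 °C → -5 + 273.15 = 268.15 K.
COP_R = T_C/(T_H − T_C) = 268.15/25.00 = 10.7260.
W = Q_C/COP_R = 542/10.7260 = 50.53 kJ.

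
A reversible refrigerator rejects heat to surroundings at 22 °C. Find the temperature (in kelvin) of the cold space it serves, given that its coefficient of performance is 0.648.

T_H = 22 °C → 22 + 273.15 = 295.15 K.
COP_R = T_C/(T_H − T_C) ⇒ T_C = T_H·COP_R/(1 + COP_R) = 295.15 × 0.648/(1 + 0.648) = 116.1 K.

T_C ≈ 116.1 K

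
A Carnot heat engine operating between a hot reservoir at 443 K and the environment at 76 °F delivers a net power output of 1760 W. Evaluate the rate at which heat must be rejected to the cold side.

T_C = 76 °F → (76 − 32) × 5/9 = 24.44 °C = 297.59 K.
The Carnot efficiency is η = 1 − T_C/T_H = 1 − 297.59/443.00 = 0.3282.
Since Q_C/Q_H = T_C/T_H and Q_H = W/η, Q_C = W·T_C/(T_H − T_C) = 1760 × 297.59/145.41 = 3600 W.

Q̇_C ≈ 3600 W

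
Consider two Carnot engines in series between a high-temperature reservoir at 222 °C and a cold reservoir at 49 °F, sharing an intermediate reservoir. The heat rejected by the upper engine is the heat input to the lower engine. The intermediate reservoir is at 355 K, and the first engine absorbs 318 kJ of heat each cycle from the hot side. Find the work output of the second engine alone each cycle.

T_H = 222 °C → 222 + 273.15 = 495.15 K.
T_C = 49 °F → (49 − 32) × 5/9 = 9.44 °C = 282.59 K.
Heat entering the second stage: Q_m = Q_H·(T_m/T_H) = 318 × 355.00/495.15 = 228 kJ.
Second-stage efficiency η₂ = 1 − T_C/T_m = 1 − 282.59/355.00 = 0.2040, so W₂ = η₂·Q_m = 46.5 kJ.

W₂ ≈ 46.5 kJ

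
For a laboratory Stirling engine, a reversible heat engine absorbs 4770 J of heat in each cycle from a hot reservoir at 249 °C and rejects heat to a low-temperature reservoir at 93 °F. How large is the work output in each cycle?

T_H = 249 °C → 249 + 273.15 = 522.15 K.
T_C = 93 °F → (93 − 32) × 5/9 = 33.89 °C = 307.04 K.
η_rev = 1 − T_C/T_H = 1 − 307.04/522.15 = 0.4120.
W = η·Q_H = 0.4120 × 4770 = 1970 J.

W ≈ 1970 J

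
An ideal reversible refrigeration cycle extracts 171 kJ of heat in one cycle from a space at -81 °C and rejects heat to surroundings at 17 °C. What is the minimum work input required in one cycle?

T_H = 17 °C → 17 + 273.15 = 290.15 K.
T_C = -81 °C → -81 + 273.15 = 192.15 K.
The reversible coefficient of performance is COP_R = T_C/(T_H − T_C) = 192.15/98.00 = 1.9607.
W = Q_C/COP_R = 171/1.9607 = 87.2 kJ.

W_in ≈ 87.2 kJ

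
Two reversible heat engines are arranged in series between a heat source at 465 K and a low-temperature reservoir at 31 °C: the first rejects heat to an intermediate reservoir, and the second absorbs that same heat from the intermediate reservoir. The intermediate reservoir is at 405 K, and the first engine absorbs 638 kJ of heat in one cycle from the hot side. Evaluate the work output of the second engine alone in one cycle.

W₂ ≈ 138 kJ

T_C = 31 °C → 31 + 273.15 = 304.15 K.
Heat entering the second stage: Q_m = Q_H·(T_m/T_H) = 638 × 405.00/465.00 = 556 kJ.
Second-stage efficiency η₂ = 1 − T_C/T_m = 1 − 304.15/405.00 = 0.2490, so W₂ = η₂·Q_m = 138 kJ.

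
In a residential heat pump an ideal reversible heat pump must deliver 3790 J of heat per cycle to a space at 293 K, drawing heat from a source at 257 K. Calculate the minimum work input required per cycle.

Reversible heating COP: COP_HP = T_H/(T_H − T_C) = 293.00/36.00 = 8.1389.
W = Q_H/COP_HP = 3790/8.1389 = 465.7 J.

W_in ≈ 465.7 J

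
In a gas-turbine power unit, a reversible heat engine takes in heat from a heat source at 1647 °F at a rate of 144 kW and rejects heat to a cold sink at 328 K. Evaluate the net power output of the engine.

T_H = 1647 °F → (1647 − 32) × 5/9 = 897.22 °C = 1170.37 K.
The Carnot efficiency is η = 1 − T_C/T_H = 1 − 328.00/1170.37 = 0.7197.
W = η·Q_H = 0.7197 × 144 = 104 kW.

Ẇ ≈ 104 kW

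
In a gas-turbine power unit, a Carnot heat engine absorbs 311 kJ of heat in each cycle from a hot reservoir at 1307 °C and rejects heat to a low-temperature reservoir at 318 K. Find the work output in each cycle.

T_H = 1307 °C → 1307 + 273.15 = 1580.15 K.
The Carnot efficiency is η = 1 − T_C/T_H = 1 − 318.00/1580.15 = 0.7988.
W = η·Q_H = 0.7988 × 311 = 248 kJ.

W ≈ 248 kJ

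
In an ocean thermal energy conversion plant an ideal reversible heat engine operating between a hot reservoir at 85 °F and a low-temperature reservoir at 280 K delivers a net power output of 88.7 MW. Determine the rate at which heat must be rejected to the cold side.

T_H = 85 °F → (85 − 32) × 5/9 = 29.44 °C = 302.59 K.
Carnot efficiency: η = 1 − T_C/T_H = 1 − 280.00/302.59 = 0.0747.
Since Q_C/Q_H = T_C/T_H and Q_H = W/η, Q_C = W·T_C/(T_H − T_C) = 88.7 × 280.00/22.59 = 1100 MW.

Q̇_C ≈ 1100 MW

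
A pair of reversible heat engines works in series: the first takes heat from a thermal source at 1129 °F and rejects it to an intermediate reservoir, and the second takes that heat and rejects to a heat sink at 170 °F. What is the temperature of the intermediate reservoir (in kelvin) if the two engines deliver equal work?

T_H = 1129 °F → (1129 − 32) × 5/9 = 609.44 °C = 882.59 K.
T_C = 170 °F → (170 − 32) × 5/9 = 76.67 °C = 349.82 K.
For reversible stages Q_m = Q_H·(T_m/T_H). Setting W₁ = Q_H(1 − T_m/T_H) equal to W₂ = Q_m(1 − T_C/T_m) = Q_H·(T_m − T_C)/T_H gives T_H − T_m = T_m − T_C, so T_m = (T_H + T_C)/2 = (882.59 + 349.82)/2 = 616.2 K.

T_m ≈ 616.2 K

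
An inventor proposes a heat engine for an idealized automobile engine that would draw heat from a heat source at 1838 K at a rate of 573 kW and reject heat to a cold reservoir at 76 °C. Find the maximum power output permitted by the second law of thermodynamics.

T_C = 76 °C → 76 + 273.15 = 349.15 K.
No engine can exceed the Carnot limit: η_max = 1 − T_C/T_H = 1 − 349.15/1838.00 = 0.8100.
W_max = η_max · Q_H = 0.8100 × 573 = 464 kW.

Ẇ_max ≈ 464 kW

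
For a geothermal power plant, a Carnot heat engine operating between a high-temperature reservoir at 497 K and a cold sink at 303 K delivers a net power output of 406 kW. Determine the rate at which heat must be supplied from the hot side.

Carnot efficiency: η = 1 − T_C/T_H = 1 − 303.00/497.00 = 0.3903.
Q_H = W/η = 406/0.3903 = 1040 kW.

Q̇_H ≈ 1040 kW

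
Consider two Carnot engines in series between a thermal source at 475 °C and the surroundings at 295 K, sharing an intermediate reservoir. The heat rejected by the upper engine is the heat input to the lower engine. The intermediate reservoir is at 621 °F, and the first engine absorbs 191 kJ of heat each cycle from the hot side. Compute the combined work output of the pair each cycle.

T_H = 475 °C → 475 + 273.15 = 748.15 K.
Two reversible stages in series are equivalent to a single Carnot engine between T_H and T_C, so η_total = 1 − T_C/T_H = 1 − 295.00/748.15 = 0.6057.
W_total = η_total · Q_H = 0.6057 × 191 = 116 kJ.

W_total ≈ 116 kJ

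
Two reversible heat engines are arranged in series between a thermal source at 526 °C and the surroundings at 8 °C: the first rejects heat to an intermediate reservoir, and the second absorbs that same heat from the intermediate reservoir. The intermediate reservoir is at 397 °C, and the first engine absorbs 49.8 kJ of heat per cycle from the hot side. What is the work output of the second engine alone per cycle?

W₂ ≈ 24.2 kJ

T_H = 526 °C → 526 + 273.15 = 799.15 K.
T_C = 8 °C → 8 + 273.15 = 281.15 K.
T_m = 397 °C → 397 + 273.15 = 670.15 K.
Heat entering the second stage: Q_m = Q_H·(T_m/T_H) = 49.8 × 670.15/799.15 = 41.8 kJ.
Second-stage efficiency η₂ = 1 − T_C/T_m = 1 − 281.15/670.15 = 0.5805, so W₂ = η₂·Q_m = 24.2 kJ.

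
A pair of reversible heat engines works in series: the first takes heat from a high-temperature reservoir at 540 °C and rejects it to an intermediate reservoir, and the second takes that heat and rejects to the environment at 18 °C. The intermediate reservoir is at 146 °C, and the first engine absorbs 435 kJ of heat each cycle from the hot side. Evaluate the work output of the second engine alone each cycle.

W₂ ≈ 68.47 kJ

T_H = 540 °C → 540 + 273.15 = 813.15 K.
T_C = 18 °C → 18 + 273.15 = 291.15 K.
T_m = 146 °C → 146 + 273.15 = 419.15 K.
Heat entering the second stage: Q_m = Q_H·(T_m/T_H) = 435 × 419.15/813.15 = 224.2 kJ.
Second-stage efficiency η₂ = 1 − T_C/T_m = 1 − 291.15/419.15 = 0.3054, so W₂ = η₂·Q_m = 68.47 kJ.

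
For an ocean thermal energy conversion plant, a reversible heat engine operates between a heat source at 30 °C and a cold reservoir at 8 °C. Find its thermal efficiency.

η ≈ 0.0726

T_H = 30 °C → 30 + 273.15 = 303.15 K.
T_C = 8 °C → 8 + 273.15 = 281.15 K.
For a reversible engine, η = 1 − T_C/T_H = 1 − 281.15/303.15 = 0.0726.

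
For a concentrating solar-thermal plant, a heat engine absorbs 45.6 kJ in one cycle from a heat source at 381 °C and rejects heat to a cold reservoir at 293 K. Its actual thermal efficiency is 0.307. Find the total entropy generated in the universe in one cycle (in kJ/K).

ΔS_univ ≈ 0.0381 kJ/K

T_H = 381 °C → 381 + 273.15 = 654.15 K.
W = η·Q_H = 0.307 × 45.6 = 14.00 kJ, so Q_C = Q_H − W = 31.60 kJ.
The hot reservoir loses entropy Q_H/T_H = 45.6/654.15 = 0.06971 kJ/K; the cold reservoir gains Q_C/T_C = 31.60/293.00 = 0.1079 kJ/K.
ΔS_univ = −Q_H/T_H + Q_C/T_C = 0.0381 kJ/K (> 0, since η = 0.307 < η_Carnot = 0.552).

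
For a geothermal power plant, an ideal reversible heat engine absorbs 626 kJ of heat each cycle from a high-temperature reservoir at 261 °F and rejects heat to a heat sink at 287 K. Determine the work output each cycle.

T_H = 261 °F → (261 − 32) × 5/9 = 127.22 °C = 400.37 K.
Since the cycle is reversible, η = 1 − T_C/T_H = 1 − 287.00/400.37 = 0.2832.
W = η·Q_H = 0.2832 × 626 = 177 kJ.

W ≈ 177 kJ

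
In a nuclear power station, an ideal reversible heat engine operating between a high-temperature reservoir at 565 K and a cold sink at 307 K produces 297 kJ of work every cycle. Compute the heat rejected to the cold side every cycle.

Carnot efficiency: η = 1 − T_C/T_H = 1 − 307.00/565.00 = 0.4566.
Since Q_C/Q_H = T_C/T_H and Q_H = W/η, Q_C = W·T_C/(T_H − T_C) = 297 × 307.00/258.00 = 353.4 kJ.

Q_C ≈ 353.4 kJ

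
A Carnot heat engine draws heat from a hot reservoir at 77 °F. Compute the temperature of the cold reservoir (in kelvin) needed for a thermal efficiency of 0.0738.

T_H = 77 °F → (77 − 32) × 5/9 = 25.00 °C = 298.15 K.
From η = 1 − T_C/T_H, T_C = T_H·(1 − η) = 298.15 × (1 − 0.0738) = 276 K.

T_C ≈ 276 K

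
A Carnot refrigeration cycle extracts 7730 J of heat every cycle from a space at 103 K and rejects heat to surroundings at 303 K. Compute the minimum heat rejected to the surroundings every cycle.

For a reversible cycle Q_H/Q_C = T_H/T_C, so Q_H = Q_C·T_H/T_C = 7730 × 303.00/103.00 = 22740 J.

Q_H ≈ 22740 J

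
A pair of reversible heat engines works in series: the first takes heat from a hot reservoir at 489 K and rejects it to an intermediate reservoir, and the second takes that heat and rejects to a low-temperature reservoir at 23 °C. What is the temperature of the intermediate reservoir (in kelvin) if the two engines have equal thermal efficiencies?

T_C = 23 °C → 23 + 273.15 = 296.15 K.
Equal efficiencies require 1 − T_m/T_H = 1 − T_C/T_m, i.e. T_m/T_H = T_C/T_m, so T_m = √(T_H·T_C) = √(489.00 × 296.15) = 380.5 K.

T_m ≈ 380.5 K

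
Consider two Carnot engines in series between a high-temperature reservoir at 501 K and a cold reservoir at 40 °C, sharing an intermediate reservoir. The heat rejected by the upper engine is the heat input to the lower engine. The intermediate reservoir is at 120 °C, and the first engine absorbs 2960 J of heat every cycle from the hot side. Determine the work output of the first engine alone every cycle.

T_C = 40 °C → 40 + 273.15 = 313.15 K.
T_m = 120 °C → 120 + 273.15 = 393.15 K.
First-stage efficiency η₁ = 1 − T_m/T_H = 1 − 393.15/501.00 = 0.2153.
W₁ = η₁·Q_H = 0.2153 × 2960 = 637 J.

W₁ ≈ 637 J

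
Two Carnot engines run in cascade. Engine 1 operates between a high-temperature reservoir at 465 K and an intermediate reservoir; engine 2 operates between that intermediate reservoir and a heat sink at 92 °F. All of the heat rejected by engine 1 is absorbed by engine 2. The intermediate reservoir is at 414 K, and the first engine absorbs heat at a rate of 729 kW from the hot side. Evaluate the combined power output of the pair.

T_C = 92 °F → (92 − 32) × 5/9 = 33.33 °C = 306.48 K.
Two reversible stages in series are equivalent to a single Carnot engine between T_H and T_C, so η_total = 1 − T_C/T_H = 1 − 306.48/465.00 = 0.3409.
W_total = η_total · Q_H = 0.3409 × 729 = 248.5 kW.

Ẇ_total ≈ 248.5 kW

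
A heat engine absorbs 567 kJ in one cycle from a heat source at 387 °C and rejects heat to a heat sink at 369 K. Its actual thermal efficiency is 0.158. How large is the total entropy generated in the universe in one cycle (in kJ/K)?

T_H = 387 °C → 387 + 273.15 = 660.15 K.
W = η·Q_H = 0.158 × 567 = 89.59 kJ, so Q_C = Q_H − W = 477.4 kJ.
Reservoir entropy changes: ΔS_H = −Q_H/T_H = −567/660.15 = -0.8589 kJ/K and ΔS_C = +Q_C/T_C = 477.4/369.00 = 1.294 kJ/K.
ΔS_univ = −Q_H/T_H + Q_C/T_C = 0.435 kJ/K (> 0, since η = 0.158 < η_Carnot = 0.441).

ΔS_univ ≈ 0.435 kJ/K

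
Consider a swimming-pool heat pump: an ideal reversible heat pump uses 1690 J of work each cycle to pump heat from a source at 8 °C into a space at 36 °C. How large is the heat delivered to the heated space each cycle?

Q_H ≈ 18700 J

T_H = 36 °C → 36 + 273.15 = 309.15 K.
T_C = 8 °C → 8 + 273.15 = 281.15 K.
Reversible heating COP: COP_HP = T_H/(T_H − T_C) = 309.15/28.00 = 11.0411.
Q_H = COP_HP · W = 11.0411 × 1690 = 18700 J.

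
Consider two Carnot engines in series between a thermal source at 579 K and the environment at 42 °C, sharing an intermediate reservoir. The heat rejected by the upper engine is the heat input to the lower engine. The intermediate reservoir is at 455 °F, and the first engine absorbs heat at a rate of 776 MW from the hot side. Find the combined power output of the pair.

T_C = 42 °C → 42 + 273.15 = 315.15 K.
Two reversible stages in series are equivalent to a single Carnot engine between T_H and T_C, so η_total = 1 − T_C/T_H = 1 − 315.15/579.00 = 0.4557.
W_total = η_total · Q_H = 0.4557 × 776 = 354 MW.

Ẇ_total ≈ 354 MW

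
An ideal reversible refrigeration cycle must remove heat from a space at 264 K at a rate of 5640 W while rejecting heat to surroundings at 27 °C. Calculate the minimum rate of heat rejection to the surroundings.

Q̇_H ≈ 6412 W

T_H = 27 °C → 27 + 273.15 = 300.15 K.
For a reversible cycle Q_H/Q_C = T_H/T_C, so Q_H = Q_C·T_H/T_C = 5640 × 300.15/264.00 = 6412 W.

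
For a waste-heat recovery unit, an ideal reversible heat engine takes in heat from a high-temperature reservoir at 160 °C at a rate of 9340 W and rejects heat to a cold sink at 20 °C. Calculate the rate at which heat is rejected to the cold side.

Q̇_C ≈ 6320 W

T_H = 160 °C → 160 + 273.15 = 433.15 K.
T_C = 20 °C → 20 + 273.15 = 293.15 K.
Since the cycle is reversible, η = 1 − T_C/T_H = 1 − 293.15/433.15 = 0.3232.
For a reversible cycle Q_C/Q_H = T_C/T_H, so Q_C = 9340 × 293.15/433.15 = 6320 W.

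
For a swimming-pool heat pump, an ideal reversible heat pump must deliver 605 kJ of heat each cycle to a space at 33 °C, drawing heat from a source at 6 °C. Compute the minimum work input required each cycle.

W_in ≈ 53.4 kJ

T_H = 33 °C → 33 + 273.15 = 306.15 K.
T_C = 6 °C → 6 + 273.15 = 279.15 K.
Reversible heating COP: COP_HP = T_H/(T_H − T_C) = 306.15/27.00 = 11.3389.
W = Q_H/COP_HP = 605/11.3389 = 53.4 kJ.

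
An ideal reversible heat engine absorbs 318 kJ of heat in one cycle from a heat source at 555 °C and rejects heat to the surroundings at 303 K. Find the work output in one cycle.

W ≈ 202 kJ

T_H = 555 °C → 555 + 273.15 = 828.15 K.
Carnot efficiency: η = 1 − T_C/T_H = 1 − 303.00/828.15 = 0.6341.
W = η·Q_H = 0.6341 × 318 = 202 kJ.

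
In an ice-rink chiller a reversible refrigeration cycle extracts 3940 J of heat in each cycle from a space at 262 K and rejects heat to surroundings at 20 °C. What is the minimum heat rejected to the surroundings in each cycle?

Q_H ≈ 4410 J

T_H = 20 °C → 20 + 273.15 = 293.15 K.
For a reversible cycle Q_H/Q_C = T_H/T_C, so Q_H = Q_C·T_H/T_C = 3940 × 293.15/262.00 = 4410 J.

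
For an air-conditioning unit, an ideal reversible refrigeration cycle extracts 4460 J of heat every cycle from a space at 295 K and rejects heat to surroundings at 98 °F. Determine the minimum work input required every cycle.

T_H = 98 °F → (98 − 32) × 5/9 = 36.67 °C = 309.82 K.
The reversible coefficient of performance is COP_R = T_C/(T_H − T_C) = 295.00/14.82 = 19.9100.
W = Q_C/COP_R = 4460/19.9100 = 224 J.

W_in ≈ 224 J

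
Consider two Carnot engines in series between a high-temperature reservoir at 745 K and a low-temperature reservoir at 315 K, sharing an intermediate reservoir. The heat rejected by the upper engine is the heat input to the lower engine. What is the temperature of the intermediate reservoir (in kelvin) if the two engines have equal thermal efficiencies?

T_m ≈ 484 K

Equal efficiencies require 1 − T_m/T_H = 1 − T_C/T_m, i.e. T_m/T_H = T_C/T_m, so T_m = √(T_H·T_C) = √(745.00 × 315.00) = 484 K.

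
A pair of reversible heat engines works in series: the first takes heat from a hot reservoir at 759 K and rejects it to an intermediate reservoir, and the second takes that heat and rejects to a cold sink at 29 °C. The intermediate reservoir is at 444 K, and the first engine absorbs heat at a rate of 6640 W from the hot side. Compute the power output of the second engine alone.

Ẇ₂ ≈ 1241 W

T_C = 29 °C → 29 + 273.15 = 302.15 K.
Heat entering the second stage: Q_m = Q_H·(T_m/T_H) = 6640 × 444.00/759.00 = 3884 W.
Second-stage efficiency η₂ = 1 − T_C/T_m = 1 − 302.15/444.00 = 0.3195, so W₂ = η₂·Q_m = 1241 W.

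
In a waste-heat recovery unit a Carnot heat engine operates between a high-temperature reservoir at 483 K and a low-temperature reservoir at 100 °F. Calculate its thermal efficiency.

η ≈ 0.3563

T_C = 100 °F → (100 − 32) × 5/9 = 37.78 °C = 310.93 K.
η_rev = 1 − T_C/T_H = 1 − 310.93/483.00 = 0.3563.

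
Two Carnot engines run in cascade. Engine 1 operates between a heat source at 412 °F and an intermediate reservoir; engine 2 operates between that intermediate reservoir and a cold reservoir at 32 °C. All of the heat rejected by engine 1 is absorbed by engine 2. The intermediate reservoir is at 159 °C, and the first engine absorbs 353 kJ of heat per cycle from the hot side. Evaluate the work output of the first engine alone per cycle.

W₁ ≈ 38.0 kJ

T_H = 412 °F → (412 − 32) × 5/9 = 211.11 °C = 484.26 K.
T_C = 32 °C → 32 + 273.15 = 305.15 K.
T_m = 159 °C → 159 + 273.15 = 432.15 K.
First-stage efficiency η₁ = 1 − T_m/T_H = 1 − 432.15/484.26 = 0.1076.
W₁ = η₁·Q_H = 0.1076 × 353 = 38.0 kJ.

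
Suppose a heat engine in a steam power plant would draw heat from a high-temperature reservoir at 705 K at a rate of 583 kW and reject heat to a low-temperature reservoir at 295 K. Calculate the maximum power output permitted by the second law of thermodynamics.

By the Carnot theorem, η_max = 1 − T_C/T_H = 1 − 295.00/705.00 = 0.5816.
W_max = η_max · Q_H = 0.5816 × 583 = 339 kW.

Ẇ_max ≈ 339 kW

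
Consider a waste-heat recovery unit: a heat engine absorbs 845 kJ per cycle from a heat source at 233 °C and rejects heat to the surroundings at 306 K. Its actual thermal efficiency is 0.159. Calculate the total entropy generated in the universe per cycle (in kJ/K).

T_H = 233 °C → 233 + 273.15 = 506.15 K.
W = η·Q_H = 0.159 × 845 = 134.4 kJ, so Q_C = Q_H − W = 710.6 kJ.
The hot reservoir loses entropy Q_H/T_H = 845/506.15 = 1.669 kJ/K; the cold reservoir gains Q_C/T_C = 710.6/306.00 = 2.322 kJ/K.
ΔS_univ = −Q_H/T_H + Q_C/T_C = 0.6529 kJ/K (> 0, since η = 0.159 < η_Carnot = 0.395).

ΔS_univ ≈ 0.6529 kJ/K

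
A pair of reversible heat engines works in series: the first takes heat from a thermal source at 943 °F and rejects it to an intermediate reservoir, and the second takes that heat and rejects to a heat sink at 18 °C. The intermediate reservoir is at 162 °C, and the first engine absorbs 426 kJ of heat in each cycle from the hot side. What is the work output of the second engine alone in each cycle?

W₂ ≈ 78.72 kJ

T_H = 943 °F → (943 − 32) × 5/9 = 506.11 °C = 779.26 K.
T_C = 18 °C → 18 + 273.15 = 291.15 K.
T_m = 162 °C → 162 + 273.15 = 435.15 K.
Heat entering the second stage: Q_m = Q_H·(T_m/T_H) = 426 × 435.15/779.26 = 237.9 kJ.
Second-stage efficiency η₂ = 1 − T_C/T_m = 1 − 291.15/435.15 = 0.3309, so W₂ = η₂·Q_m = 78.72 kJ.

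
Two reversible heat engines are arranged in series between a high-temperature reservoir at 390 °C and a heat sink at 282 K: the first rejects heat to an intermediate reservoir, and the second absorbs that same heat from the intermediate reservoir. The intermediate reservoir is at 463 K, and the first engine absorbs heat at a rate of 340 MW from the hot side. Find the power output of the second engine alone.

Ẇ₂ ≈ 92.8 MW

T_H = 390 °C → 390 + 273.15 = 663.15 K.
Heat entering the second stage: Q_m = Q_H·(T_m/T_H) = 340 × 463.00/663.15 = 237 MW.
Second-stage efficiency η₂ = 1 − T_C/T_m = 1 − 282.00/463.00 = 0.3909, so W₂ = η₂·Q_m = 92.8 MW.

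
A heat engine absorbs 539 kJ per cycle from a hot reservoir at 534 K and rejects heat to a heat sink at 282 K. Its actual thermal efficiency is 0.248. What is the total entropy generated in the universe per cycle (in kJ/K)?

W = η·Q_H = 0.248 × 539 = 133.7 kJ, so Q_C = Q_H − W = 405.3 kJ.
The hot reservoir loses entropy Q_H/T_H = 539/534.00 = 1.009 kJ/K; the cold reservoir gains Q_C/T_C = 405.3/282.00 = 1.437 kJ/K.
ΔS_univ = −Q_H/T_H + Q_C/T_C = 0.4280 kJ/K (> 0, since η = 0.248 < η_Carnot = 0.472).

ΔS_univ ≈ 0.4280 kJ/K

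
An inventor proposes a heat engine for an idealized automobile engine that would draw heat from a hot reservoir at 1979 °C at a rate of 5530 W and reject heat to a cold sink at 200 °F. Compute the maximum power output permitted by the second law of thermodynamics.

Ẇ_max ≈ 4630 W

T_H = 1979 °C → 1979 + 273.15 = 2252.15 K.
T_C = 200 °F → (200 − 32) × 5/9 = 93.33 °C = 366.48 K.
By the Carnot theorem, η_max = 1 − T_C/T_H = 1 − 366.48/2252.15 = 0.8373.
W_max = η_max · Q_H = 0.8373 × 5530 = 4630 W.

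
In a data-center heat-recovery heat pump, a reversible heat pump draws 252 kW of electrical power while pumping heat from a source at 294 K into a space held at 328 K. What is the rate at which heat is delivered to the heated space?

Q̇_H ≈ 2430 kW

For a reversible heat pump, COP_HP = T_H/(T_H − T_C) = 328.00/34.00 = 9.6471.
Q_H = COP_HP · W = 9.6471 × 252 = 2430 kW.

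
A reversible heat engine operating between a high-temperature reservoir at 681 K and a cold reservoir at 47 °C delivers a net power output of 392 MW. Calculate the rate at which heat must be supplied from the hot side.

T_C = 47 °C → 47 + 273.15 = 320.15 K.
η_rev = 1 − T_C/T_H = 1 − 320.15/681.00 = 0.5299.
Q_H = W/η = 392/0.5299 = 740 MW.

Q̇_H ≈ 740 MW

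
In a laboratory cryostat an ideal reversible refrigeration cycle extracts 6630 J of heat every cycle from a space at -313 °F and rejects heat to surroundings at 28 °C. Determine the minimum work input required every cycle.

T_H = 28 °C → 28 + 273.15 = 301.15 K.
T_C = -313 °F → (-313 − 32) × 5/9 = -191.67 °C = 81.48 K.
COP_R = T_C/(T_H − T_C) = 81.48/219.67 = 0.3709.
W = Q_C/COP_R = 6630/0.3709 = 17870 J.

W_in ≈ 17870 J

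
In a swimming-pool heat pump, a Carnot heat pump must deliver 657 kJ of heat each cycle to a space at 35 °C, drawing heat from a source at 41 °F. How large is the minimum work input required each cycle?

T_H = 35 °C → 35 + 273.15 = 308.15 K.
T_C = 41 °F → (41 − 32) × 5/9 = 5.00 °C = 278.15 K.
Reversible heating COP: COP_HP = T_H/(T_H − T_C) = 308.15/30.00 = 10.2717.
W = Q_H/COP_HP = 657/10.2717 = 64.0 kJ.

W_in ≈ 64.0 kJ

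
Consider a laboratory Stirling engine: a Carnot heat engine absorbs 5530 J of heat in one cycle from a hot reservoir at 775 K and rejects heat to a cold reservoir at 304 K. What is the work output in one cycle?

For a reversible engine, η = 1 − T_C/T_H = 1 − 304.00/775.00 = 0.6077.
W = η·Q_H = 0.6077 × 5530 = 3360 J.

W ≈ 3360 J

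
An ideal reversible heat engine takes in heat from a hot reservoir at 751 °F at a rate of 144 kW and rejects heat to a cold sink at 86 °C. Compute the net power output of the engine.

T_H = 751 °F → (751 − 32) × 5/9 = 399.44 °C = 672.59 K.
T_C = 86 °C → 86 + 273.15 = 359.15 K.
For a reversible engine, η = 1 − T_C/T_H = 1 − 359.15/672.59 = 0.4660.
W = η·Q_H = 0.4660 × 144 = 67.1 kW.

Ẇ ≈ 67.1 kW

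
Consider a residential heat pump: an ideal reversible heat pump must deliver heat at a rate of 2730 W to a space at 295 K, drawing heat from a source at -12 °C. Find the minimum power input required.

T_C = -12 °C → -12 + 273.15 = 261.15 K.
For a reversible heat pump, COP_HP = T_H/(T_H − T_C) = 295.00/33.85 = 8.7149.
W = Q_H/COP_HP = 2730/8.7149 = 313 W.

Ẇ_in ≈ 313 W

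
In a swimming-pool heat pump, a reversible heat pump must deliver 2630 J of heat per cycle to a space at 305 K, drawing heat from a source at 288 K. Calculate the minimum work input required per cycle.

For a reversible heat pump, COP_HP = T_H/(T_H − T_C) = 305.00/17.00 = 17.9412.
W = Q_H/COP_HP = 2630/17.9412 = 147 J.

W_in ≈ 147 J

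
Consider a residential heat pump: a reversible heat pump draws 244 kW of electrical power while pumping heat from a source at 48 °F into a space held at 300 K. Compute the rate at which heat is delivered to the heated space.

T_C = 48 °F → (48 − 32) × 5/9 = 8.89 °C = 282.04 K.
COP_HP = T_H/(T_H − T_C) = 300.00/17.96 = 16.7028.
Q_H = COP_HP · W = 16.7028 × 244 = 4080 kW.

Q̇_H ≈ 4080 kW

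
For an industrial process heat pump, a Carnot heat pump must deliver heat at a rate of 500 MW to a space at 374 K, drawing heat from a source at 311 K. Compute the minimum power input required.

COP_HP = T_H/(T_H − T_C) = 374.00/63.00 = 5.9365.
W = Q_H/COP_HP = 500/5.9365 = 84.22 MW.

Ẇ_in ≈ 84.22 MW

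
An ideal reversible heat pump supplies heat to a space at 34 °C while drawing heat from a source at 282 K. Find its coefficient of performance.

COP_HP ≈ 12.2

T_H = 34 °C → 34 + 273.15 = 307.15 K.
For a reversible heat pump, COP_HP = T_H/(T_H − T_C) = 307.15/(307.15 − 282.00) = 12.2.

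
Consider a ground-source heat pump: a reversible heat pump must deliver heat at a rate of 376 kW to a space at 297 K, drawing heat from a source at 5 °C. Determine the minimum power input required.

Ẇ_in ≈ 23.86 kW

T_C = 5 °C → 5 + 273.15 = 278.15 K.
For a reversible heat pump, COP_HP = T_H/(T_H − T_C) = 297.00/18.85 = 15.7560.
W = Q_H/COP_HP = 376/15.7560 = 23.86 kW.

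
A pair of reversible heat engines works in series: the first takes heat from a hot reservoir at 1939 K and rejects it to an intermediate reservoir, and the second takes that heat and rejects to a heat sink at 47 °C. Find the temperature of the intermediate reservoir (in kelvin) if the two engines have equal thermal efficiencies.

T_C = 47 °C → 47 + 273.15 = 320.15 K.
Equal efficiencies require 1 − T_m/T_H = 1 − T_C/T_m, i.e. T_m/T_H = T_C/T_m, so T_m = √(T_H·T_C) = √(1939.00 × 320.15) = 787.9 K.

T_m ≈ 787.9 K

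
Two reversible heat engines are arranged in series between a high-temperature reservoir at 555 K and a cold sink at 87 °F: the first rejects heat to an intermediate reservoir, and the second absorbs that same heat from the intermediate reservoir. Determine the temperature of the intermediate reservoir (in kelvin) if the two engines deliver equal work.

T_C = 87 °F → (87 − 32) × 5/9 = 30.56 °C = 303.71 K.
For reversible stages Q_m = Q_H·(T_m/T_H). Setting W₁ = Q_H(1 − T_m/T_H) equal to W₂ = Q_m(1 − T_C/T_m) = Q_H·(T_m − T_C)/T_H gives T_H − T_m = T_m − T_C, so T_m = (T_H + T_C)/2 = (555.00 + 303.71)/2 = 429 K.

T_m ≈ 429 K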